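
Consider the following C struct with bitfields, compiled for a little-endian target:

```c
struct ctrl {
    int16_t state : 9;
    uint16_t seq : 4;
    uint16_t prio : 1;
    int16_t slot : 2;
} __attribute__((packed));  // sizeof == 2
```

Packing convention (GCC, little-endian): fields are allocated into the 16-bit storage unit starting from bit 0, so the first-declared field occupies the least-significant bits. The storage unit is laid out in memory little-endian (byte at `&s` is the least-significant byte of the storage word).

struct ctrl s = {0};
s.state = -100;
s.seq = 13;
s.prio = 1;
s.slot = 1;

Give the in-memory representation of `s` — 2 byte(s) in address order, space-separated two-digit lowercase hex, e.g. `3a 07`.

state (9b) val=-100 bits=0x19c at bit 0: 0x019c
seq (4b) val=13 bits=0xd at bit 9: 0x1b9c
prio (1b) val=1 bits=0x1 at bit 13: 0x3b9c
slot (2b) val=1 bits=0x1 at bit 14: 0x7b9c
word = 0x7b9c → little-endian bytes:
  [0]=0x9c  [1]=0x7b

9c 7b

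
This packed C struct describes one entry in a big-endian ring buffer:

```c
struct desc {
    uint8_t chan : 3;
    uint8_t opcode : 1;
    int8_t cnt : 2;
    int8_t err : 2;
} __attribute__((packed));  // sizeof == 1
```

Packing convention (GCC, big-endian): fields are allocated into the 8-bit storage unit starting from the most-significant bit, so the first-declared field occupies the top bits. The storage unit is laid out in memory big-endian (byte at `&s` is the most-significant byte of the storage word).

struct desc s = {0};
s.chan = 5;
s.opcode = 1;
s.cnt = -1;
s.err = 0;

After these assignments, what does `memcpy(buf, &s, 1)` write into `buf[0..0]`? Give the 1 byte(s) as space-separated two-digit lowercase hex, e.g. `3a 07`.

bc

chan:3 = 5 → 0x5 << 5 → word 0xa0
opcode:1 = 1 → 0x1 << 4 → word 0xb0
cnt:2 = -1 → 0x3 << 2 → word 0xbc
err:2 = 0 → 0x0 << 0 → word 0xbc
word = 0xbc → big-endian bytes:
  [0]=0xbc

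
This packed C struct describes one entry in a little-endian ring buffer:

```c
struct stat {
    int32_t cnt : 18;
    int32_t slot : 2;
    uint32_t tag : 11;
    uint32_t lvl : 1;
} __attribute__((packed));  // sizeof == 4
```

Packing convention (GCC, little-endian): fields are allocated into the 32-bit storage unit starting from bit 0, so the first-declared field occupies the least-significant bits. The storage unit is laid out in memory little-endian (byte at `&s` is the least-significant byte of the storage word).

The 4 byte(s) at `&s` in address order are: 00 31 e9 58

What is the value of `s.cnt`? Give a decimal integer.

78080

[0]=0x00 [1]=0x31 [2]=0xe9 [3]=0x58 (little-endian) → word 0x58e93100
cnt:18 @ bit 0 → (0x58e93100>>0)&0x3ffff = 0x13100  ←
slot:2 @ bit 18 → (0x58e93100>>18)&0x3 = 0x2
tag:11 @ bit 20 → (0x58e93100>>20)&0x7ff = 0x58e
lvl:1 @ bit 31 → (0x58e93100>>31)&0x1 = 0x0
cnt signed 18b, MSB=0: value = 78080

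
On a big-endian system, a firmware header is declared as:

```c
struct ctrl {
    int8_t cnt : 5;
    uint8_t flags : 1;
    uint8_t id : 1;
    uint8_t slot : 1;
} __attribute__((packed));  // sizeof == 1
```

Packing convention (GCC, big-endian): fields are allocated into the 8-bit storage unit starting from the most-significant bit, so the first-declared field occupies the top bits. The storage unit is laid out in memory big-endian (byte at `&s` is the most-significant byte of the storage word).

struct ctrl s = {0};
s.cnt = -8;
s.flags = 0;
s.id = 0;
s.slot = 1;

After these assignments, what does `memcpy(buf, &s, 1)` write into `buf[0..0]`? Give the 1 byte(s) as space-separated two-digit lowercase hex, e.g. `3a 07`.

c1

[3+:5] cnt=-8 & 0x1f = 0x18; word=0xc0
[2+:1] flags=0 & 0x1 = 0x0; word=0xc0
[1+:1] id=0 & 0x1 = 0x0; word=0xc0
[0+:1] slot=1 & 0x1 = 0x1; word=0xc1
word = 0xc1 → big-endian bytes:
  [0]=0xc1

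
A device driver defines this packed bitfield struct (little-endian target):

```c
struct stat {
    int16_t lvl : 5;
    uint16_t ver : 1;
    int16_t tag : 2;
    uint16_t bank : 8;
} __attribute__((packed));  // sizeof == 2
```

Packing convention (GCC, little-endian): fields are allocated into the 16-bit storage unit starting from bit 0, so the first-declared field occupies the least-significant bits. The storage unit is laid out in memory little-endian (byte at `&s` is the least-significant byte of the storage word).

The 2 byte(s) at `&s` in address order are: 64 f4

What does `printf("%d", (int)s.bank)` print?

[0]=0x64 [1]=0xf4 (little-endian) → word 0xf464
lvl:5 @ bit 0 → (0xf464>>0)&0x1f = 0x4
ver:1 @ bit 5 → (0xf464>>5)&0x1 = 0x1
tag:2 @ bit 6 → (0xf464>>6)&0x3 = 0x1
bank:8 @ bit 8 → (0xf464>>8)&0xff = 0xf4  ←

244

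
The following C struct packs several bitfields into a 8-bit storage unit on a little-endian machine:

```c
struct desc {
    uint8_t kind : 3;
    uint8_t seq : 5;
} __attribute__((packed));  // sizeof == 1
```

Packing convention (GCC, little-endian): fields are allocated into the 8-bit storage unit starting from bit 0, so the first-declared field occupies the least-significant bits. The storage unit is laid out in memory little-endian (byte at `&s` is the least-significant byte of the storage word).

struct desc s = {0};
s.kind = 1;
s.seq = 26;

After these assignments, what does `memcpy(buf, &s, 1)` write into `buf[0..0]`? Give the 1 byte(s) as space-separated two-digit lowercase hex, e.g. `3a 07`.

kind:3 = 1 → 0x1 << 0 → word 0x01
seq:5 = 26 → 0x1a << 3 → word 0xd1
word = 0xd1 → little-endian bytes:
  [0]=0xd1

d1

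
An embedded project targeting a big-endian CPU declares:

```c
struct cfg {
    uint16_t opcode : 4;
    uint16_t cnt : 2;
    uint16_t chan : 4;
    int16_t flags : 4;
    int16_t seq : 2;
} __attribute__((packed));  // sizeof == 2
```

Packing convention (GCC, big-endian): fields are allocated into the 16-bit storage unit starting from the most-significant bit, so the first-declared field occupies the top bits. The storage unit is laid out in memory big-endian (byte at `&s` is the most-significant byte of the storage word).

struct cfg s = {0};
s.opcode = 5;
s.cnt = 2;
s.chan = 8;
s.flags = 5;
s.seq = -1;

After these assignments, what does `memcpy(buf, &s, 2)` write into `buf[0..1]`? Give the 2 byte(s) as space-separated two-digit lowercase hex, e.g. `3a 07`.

opcode (4b) val=5 bits=0x5 at bit 12: 0x5000
cnt (2b) val=2 bits=0x2 at bit 10: 0x5800
chan (4b) val=8 bits=0x8 at bit 6: 0x5a00
flags (4b) val=5 bits=0x5 at bit 2: 0x5a14
seq (2b) val=-1 bits=0x3 at bit 0: 0x5a17
word = 0x5a17 → big-endian bytes:
  [0]=0x5a  [1]=0x17

5a 17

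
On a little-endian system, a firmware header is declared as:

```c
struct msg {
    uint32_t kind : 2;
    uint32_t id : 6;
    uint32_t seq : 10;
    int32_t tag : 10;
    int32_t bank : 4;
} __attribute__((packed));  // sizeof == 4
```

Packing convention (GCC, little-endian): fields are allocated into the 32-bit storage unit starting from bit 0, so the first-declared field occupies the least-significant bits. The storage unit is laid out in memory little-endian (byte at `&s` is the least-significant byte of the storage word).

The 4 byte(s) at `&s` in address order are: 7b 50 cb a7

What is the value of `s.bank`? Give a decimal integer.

[0]=0x7b [1]=0x50 [2]=0xcb [3]=0xa7 (little-endian) → word 0xa7cb507b
kind:2 @ bit 0 → (0xa7cb507b>>0)&0x3 = 0x3
id:6 @ bit 2 → (0xa7cb507b>>2)&0x3f = 0x1e
seq:10 @ bit 8 → (0xa7cb507b>>8)&0x3ff = 0x350
tag:10 @ bit 18 → (0xa7cb507b>>18)&0x3ff = 0x1f2
bank:4 @ bit 28 → (0xa7cb507b>>28)&0xf = 0xa  ←
bank signed 4b, MSB=1: 10 - 16 = -6

-6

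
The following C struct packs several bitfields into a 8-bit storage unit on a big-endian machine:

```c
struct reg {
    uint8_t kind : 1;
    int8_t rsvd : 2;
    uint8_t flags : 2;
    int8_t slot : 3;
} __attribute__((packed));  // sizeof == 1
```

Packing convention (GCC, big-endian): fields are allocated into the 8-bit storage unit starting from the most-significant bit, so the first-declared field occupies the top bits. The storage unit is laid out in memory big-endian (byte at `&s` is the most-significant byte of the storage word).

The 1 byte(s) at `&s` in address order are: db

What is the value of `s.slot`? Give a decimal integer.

3

[0]=0xdb (big-endian) → word 0xdb
kind:1 @ bit 7 → (0xdb>>7)&0x1 = 0x1
rsvd:2 @ bit 5 → (0xdb>>5)&0x3 = 0x2
flags:2 @ bit 3 → (0xdb>>3)&0x3 = 0x3
slot:3 @ bit 0 → (0xdb>>0)&0x7 = 0x3  ←
slot signed 3b, MSB=0: value = 3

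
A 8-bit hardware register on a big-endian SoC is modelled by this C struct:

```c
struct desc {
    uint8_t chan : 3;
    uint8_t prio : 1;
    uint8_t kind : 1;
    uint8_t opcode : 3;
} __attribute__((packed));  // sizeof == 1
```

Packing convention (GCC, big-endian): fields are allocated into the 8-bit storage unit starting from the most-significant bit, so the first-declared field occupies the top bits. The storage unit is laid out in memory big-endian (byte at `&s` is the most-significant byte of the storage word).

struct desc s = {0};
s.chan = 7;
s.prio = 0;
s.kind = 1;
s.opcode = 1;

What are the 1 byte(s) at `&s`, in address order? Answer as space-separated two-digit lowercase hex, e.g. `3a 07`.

chan:3 = 7 → 0x7 << 5 → word 0xe0
prio:1 = 0 → 0x0 << 4 → word 0xe0
kind:1 = 1 → 0x1 << 3 → word 0xe8
opcode:3 = 1 → 0x1 << 0 → word 0xe9
word = 0xe9 → big-endian bytes:
  [0]=0xe9

e9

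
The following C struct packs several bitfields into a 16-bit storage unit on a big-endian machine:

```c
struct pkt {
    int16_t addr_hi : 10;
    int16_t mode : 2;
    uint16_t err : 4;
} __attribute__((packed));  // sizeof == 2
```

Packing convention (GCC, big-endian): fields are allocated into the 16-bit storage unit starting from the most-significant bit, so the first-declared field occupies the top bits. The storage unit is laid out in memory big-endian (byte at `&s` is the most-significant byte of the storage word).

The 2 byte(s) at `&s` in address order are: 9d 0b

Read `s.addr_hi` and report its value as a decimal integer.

[0]=0x9d [1]=0x0b (big-endian) → word 0x9d0b
addr_hi [6+:10] = (word>>6) & 0x3ff = 628  ←
mode [4+:2] = (word>>4) & 0x3 = 0
err [0+:4] = (word>>0) & 0xf = 11
addr_hi signed 10b, MSB=1: 628 - 1024 = -396

-396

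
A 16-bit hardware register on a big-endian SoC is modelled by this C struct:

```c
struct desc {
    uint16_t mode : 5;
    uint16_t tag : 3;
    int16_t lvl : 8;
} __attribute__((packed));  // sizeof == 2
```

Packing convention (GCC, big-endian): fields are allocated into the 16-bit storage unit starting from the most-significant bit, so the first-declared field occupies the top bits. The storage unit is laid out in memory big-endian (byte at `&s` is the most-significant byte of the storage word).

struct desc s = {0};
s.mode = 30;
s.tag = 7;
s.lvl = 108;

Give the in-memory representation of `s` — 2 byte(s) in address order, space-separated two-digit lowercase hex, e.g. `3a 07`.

f7 6c

[11+:5] mode=30 & 0x1f = 0x1e; word=0xf000
[8+:3] tag=7 & 0x7 = 0x7; word=0xf700
[0+:8] lvl=108 & 0xff = 0x6c; word=0xf76c
word = 0xf76c → big-endian bytes:
  [0]=0xf7  [1]=0x6c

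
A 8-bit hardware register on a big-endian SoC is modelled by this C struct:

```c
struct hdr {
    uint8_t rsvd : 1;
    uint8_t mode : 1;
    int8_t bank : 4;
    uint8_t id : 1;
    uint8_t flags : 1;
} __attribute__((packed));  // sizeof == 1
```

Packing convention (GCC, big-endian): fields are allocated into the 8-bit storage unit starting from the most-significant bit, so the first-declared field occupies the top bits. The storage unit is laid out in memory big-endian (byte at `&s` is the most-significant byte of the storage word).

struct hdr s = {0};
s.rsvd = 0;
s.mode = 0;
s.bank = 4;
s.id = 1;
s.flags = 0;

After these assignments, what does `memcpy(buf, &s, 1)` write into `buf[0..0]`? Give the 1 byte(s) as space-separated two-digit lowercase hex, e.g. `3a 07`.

rsvd (1b) val=0 bits=0x0 at bit 7: 0x00
mode (1b) val=0 bits=0x0 at bit 6: 0x00
bank (4b) val=4 bits=0x4 at bit 2: 0x10
id (1b) val=1 bits=0x1 at bit 1: 0x12
flags (1b) val=0 bits=0x0 at bit 0: 0x12
word = 0x12 → big-endian bytes:
  [0]=0x12

12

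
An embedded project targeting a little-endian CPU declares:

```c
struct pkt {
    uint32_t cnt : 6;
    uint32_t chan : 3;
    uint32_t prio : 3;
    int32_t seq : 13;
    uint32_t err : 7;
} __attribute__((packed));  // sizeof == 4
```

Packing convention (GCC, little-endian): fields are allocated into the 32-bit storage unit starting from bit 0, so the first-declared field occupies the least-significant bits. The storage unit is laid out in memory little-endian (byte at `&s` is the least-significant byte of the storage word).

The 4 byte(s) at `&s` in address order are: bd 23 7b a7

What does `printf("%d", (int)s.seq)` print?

[0]=0xbd [1]=0x23 [2]=0x7b [3]=0xa7 (little-endian) → word 0xa77b23bd
cnt [0+:6] = (word>>0) & 0x3f = 61
chan [6+:3] = (word>>6) & 0x7 = 6
prio [9+:3] = (word>>9) & 0x7 = 1
seq [12+:13] = (word>>12) & 0x1fff = 6066  ←
err [25+:7] = (word>>25) & 0x7f = 83
seq signed 13b, MSB=1: 6066 - 8192 = -2126

-2126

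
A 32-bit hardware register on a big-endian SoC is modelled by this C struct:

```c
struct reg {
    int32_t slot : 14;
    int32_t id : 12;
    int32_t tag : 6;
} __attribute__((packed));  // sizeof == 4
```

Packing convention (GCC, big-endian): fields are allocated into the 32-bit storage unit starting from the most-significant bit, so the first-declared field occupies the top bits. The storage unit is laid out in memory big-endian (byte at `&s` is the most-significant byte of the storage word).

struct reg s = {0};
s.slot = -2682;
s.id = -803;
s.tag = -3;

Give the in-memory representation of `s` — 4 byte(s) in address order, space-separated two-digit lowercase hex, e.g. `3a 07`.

slot (14b) val=-2682 bits=0x3586 at bit 18: 0xd6180000
id (12b) val=-803 bits=0xcdd at bit 6: 0xd61b3740
tag (6b) val=-3 bits=0x3d at bit 0: 0xd61b377d
word = 0xd61b377d → big-endian bytes:
  [0]=0xd6  [1]=0x1b  [2]=0x37  [3]=0x7d

d6 1b 37 7d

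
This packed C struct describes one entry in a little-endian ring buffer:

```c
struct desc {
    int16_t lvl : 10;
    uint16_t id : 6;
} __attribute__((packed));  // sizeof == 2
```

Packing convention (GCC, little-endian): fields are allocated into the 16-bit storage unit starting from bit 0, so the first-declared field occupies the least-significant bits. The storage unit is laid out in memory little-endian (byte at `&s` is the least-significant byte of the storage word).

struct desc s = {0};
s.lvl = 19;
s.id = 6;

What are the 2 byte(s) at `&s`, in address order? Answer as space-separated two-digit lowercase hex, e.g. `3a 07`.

13 18

[0+:10] lvl=19 & 0x3ff = 0x13; word=0x0013
[10+:6] id=6 & 0x3f = 0x6; word=0x1813
word = 0x1813 → little-endian bytes:
  [0]=0x13  [1]=0x18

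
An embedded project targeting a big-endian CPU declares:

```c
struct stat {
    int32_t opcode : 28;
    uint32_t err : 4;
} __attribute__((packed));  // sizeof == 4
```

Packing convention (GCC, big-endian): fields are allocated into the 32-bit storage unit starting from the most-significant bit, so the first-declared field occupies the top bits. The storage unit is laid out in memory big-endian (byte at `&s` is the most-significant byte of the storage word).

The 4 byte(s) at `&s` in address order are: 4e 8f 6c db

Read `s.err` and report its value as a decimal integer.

11

[0]=0x4e [1]=0x8f [2]=0x6c [3]=0xdb (big-endian) → word 0x4e8f6cdb
opcode [4+:28] = (word>>4) & 0xfffffff = 82376397
err [0+:4] = (word>>0) & 0xf = 11  ←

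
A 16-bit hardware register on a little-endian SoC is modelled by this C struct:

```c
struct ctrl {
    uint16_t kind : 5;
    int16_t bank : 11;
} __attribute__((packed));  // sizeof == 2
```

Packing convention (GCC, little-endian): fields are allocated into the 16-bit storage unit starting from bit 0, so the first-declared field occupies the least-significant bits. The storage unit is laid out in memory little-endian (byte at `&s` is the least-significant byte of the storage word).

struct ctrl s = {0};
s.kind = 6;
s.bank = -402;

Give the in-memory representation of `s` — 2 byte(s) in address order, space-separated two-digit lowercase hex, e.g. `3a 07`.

[0+:5] kind=6 & 0x1f = 0x6; word=0x0006
[5+:11] bank=-402 & 0x7ff = 0x66e; word=0xcdc6
word = 0xcdc6 → little-endian bytes:
  [0]=0xc6  [1]=0xcd

c6 cd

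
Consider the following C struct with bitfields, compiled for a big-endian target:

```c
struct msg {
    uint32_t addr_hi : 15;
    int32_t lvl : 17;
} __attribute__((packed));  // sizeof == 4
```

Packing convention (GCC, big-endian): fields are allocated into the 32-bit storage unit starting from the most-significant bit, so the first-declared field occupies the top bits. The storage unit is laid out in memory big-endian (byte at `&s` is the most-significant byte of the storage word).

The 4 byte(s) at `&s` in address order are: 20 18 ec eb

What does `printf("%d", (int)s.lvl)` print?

60651

[0]=0x20 [1]=0x18 [2]=0xec [3]=0xeb (big-endian) → word 0x2018eceb
addr_hi [17+:15] = (word>>17) & 0x7fff = 4108
lvl [0+:17] = (word>>0) & 0x1ffff = 60651  ←
lvl signed 17b, MSB=0: value = 60651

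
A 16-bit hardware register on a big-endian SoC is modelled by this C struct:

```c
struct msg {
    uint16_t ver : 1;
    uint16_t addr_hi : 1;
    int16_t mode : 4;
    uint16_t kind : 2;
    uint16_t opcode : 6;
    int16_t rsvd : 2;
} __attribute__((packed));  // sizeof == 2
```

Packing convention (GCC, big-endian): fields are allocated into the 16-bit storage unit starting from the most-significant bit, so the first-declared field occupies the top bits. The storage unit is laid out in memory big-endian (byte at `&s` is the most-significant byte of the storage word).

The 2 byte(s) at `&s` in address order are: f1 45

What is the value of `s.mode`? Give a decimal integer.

[0]=0xf1 [1]=0x45 (big-endian) → word 0xf145
ver [15+:1] = (word>>15) & 0x1 = 1
addr_hi [14+:1] = (word>>14) & 0x1 = 1
mode [10+:4] = (word>>10) & 0xf = 12  ←
kind [8+:2] = (word>>8) & 0x3 = 1
opcode [2+:6] = (word>>2) & 0x3f = 17
rsvd [0+:2] = (word>>0) & 0x3 = 1
mode signed 4b, MSB=1: 12 - 16 = -4

-4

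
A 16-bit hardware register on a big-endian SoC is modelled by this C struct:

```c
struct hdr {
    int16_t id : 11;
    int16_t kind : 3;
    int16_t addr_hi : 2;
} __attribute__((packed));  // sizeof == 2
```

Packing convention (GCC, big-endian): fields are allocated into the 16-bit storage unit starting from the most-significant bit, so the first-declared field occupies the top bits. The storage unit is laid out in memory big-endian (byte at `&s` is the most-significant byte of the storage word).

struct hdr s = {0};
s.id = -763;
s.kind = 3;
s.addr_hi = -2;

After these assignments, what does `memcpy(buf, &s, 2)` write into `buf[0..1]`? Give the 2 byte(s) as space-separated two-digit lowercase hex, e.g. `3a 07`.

id:11 = -763 → 0x505 << 5 → word 0xa0a0
kind:3 = 3 → 0x3 << 2 → word 0xa0ac
addr_hi:2 = -2 → 0x2 << 0 → word 0xa0ae
word = 0xa0ae → big-endian bytes:
  [0]=0xa0  [1]=0xae

a0 ae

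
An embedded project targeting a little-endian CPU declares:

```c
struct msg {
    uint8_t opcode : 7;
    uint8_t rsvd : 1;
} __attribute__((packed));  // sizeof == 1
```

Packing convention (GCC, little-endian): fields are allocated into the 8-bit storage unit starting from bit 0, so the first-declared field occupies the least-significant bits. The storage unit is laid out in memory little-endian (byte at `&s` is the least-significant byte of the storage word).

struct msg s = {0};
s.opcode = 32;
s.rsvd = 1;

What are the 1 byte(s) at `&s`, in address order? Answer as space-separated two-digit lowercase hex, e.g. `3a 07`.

a0

opcode (7b) val=32 bits=0x20 at bit 0: 0x20
rsvd (1b) val=1 bits=0x1 at bit 7: 0xa0
word = 0xa0 → little-endian bytes:
  [0]=0xa0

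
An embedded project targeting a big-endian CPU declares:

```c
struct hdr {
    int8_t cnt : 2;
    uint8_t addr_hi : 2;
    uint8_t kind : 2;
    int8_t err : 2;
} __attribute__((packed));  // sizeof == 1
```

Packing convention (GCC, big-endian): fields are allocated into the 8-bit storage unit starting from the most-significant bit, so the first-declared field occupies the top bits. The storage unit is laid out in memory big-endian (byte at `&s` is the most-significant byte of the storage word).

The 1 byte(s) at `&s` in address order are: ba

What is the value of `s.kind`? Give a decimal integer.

2

[0]=0xba (big-endian) → word 0xba
cnt [6+:2] = (word>>6) & 0x3 = 2
addr_hi [4+:2] = (word>>4) & 0x3 = 3
kind [2+:2] = (word>>2) & 0x3 = 2  ←
err [0+:2] = (word>>0) & 0x3 = 2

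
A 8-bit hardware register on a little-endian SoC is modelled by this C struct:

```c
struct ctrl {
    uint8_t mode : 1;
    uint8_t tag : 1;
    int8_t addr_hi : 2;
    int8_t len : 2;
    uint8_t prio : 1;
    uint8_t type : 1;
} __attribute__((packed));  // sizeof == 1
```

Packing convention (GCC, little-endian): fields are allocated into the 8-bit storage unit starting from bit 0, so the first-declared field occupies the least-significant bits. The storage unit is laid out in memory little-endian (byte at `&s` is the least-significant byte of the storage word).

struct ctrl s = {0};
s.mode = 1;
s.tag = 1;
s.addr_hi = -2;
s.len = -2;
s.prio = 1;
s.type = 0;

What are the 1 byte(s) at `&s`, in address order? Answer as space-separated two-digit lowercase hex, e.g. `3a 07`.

[0+:1] mode=1 & 0x1 = 0x1; word=0x01
[1+:1] tag=1 & 0x1 = 0x1; word=0x03
[2+:2] addr_hi=-2 & 0x3 = 0x2; word=0x0b
[4+:2] len=-2 & 0x3 = 0x2; word=0x2b
[6+:1] prio=1 & 0x1 = 0x1; word=0x6b
[7+:1] type=0 & 0x1 = 0x0; word=0x6b
word = 0x6b → little-endian bytes:
  [0]=0x6b

6b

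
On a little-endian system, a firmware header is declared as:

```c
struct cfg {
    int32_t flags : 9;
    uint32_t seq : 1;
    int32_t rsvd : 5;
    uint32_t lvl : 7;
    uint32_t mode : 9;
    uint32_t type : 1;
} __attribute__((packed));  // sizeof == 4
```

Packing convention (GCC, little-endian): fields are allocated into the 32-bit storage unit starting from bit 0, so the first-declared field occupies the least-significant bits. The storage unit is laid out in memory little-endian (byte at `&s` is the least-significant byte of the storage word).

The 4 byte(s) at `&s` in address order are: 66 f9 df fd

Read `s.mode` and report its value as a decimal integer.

[0]=0x66 [1]=0xf9 [2]=0xdf [3]=0xfd (little-endian) → word 0xfddff966
flags [0+:9] = (word>>0) & 0x1ff = 358
seq [9+:1] = (word>>9) & 0x1 = 0
rsvd [10+:5] = (word>>10) & 0x1f = 30
lvl [15+:7] = (word>>15) & 0x7f = 63
mode [22+:9] = (word>>22) & 0x1ff = 503  ←
type [31+:1] = (word>>31) & 0x1 = 1

503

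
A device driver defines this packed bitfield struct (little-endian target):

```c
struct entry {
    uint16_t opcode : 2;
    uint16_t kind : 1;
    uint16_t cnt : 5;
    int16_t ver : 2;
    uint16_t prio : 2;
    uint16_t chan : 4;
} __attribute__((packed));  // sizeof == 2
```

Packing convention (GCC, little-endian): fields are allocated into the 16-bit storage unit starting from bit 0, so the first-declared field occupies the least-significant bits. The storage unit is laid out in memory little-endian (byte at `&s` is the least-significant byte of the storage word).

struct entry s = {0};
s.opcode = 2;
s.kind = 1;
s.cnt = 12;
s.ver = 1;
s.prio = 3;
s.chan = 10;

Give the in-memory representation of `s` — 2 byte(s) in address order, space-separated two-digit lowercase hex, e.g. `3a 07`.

[0+:2] opcode=2 & 0x3 = 0x2; word=0x0002
[2+:1] kind=1 & 0x1 = 0x1; word=0x0006
[3+:5] cnt=12 & 0x1f = 0xc; word=0x0066
[8+:2] ver=1 & 0x3 = 0x1; word=0x0166
[10+:2] prio=3 & 0x3 = 0x3; word=0x0d66
[12+:4] chan=10 & 0xf = 0xa; word=0xad66
word = 0xad66 → little-endian bytes:
  [0]=0x66  [1]=0xad

66 ad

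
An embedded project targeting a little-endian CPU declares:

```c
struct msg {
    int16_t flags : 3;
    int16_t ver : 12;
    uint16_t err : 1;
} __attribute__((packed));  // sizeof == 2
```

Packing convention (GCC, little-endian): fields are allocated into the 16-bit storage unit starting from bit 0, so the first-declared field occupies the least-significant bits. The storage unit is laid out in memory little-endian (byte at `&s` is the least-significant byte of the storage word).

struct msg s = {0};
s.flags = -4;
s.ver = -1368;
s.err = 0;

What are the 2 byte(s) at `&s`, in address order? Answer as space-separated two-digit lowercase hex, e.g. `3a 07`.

44 55

flags:3 = -4 → 0x4 << 0 → word 0x0004
ver:12 = -1368 → 0xaa8 << 3 → word 0x5544
err:1 = 0 → 0x0 << 15 → word 0x5544
word = 0x5544 → little-endian bytes:
  [0]=0x44  [1]=0x55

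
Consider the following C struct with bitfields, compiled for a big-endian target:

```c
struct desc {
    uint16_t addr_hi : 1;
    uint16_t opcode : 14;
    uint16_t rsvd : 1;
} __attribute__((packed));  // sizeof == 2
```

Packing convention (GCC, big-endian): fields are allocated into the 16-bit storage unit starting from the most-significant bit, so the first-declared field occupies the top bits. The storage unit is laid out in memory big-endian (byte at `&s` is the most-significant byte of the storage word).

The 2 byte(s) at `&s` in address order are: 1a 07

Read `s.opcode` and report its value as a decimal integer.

3331

[0]=0x1a [1]=0x07 (big-endian) → word 0x1a07
addr_hi [15+:1] = (word>>15) & 0x1 = 0
opcode [1+:14] = (word>>1) & 0x3fff = 3331  ←
rsvd [0+:1] = (word>>0) & 0x1 = 1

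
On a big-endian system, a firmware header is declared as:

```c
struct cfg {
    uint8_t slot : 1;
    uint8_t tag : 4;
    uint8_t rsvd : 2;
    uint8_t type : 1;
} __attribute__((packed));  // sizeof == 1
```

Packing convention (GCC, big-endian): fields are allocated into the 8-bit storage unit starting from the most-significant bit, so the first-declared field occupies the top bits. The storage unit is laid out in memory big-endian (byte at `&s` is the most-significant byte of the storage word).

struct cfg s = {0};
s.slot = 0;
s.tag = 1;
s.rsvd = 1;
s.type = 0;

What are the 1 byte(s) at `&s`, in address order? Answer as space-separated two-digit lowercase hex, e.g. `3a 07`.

0a

slot (1b) val=0 bits=0x0 at bit 7: 0x00
tag (4b) val=1 bits=0x1 at bit 3: 0x08
rsvd (2b) val=1 bits=0x1 at bit 1: 0x0a
type (1b) val=0 bits=0x0 at bit 0: 0x0a
word = 0x0a → big-endian bytes:
  [0]=0x0a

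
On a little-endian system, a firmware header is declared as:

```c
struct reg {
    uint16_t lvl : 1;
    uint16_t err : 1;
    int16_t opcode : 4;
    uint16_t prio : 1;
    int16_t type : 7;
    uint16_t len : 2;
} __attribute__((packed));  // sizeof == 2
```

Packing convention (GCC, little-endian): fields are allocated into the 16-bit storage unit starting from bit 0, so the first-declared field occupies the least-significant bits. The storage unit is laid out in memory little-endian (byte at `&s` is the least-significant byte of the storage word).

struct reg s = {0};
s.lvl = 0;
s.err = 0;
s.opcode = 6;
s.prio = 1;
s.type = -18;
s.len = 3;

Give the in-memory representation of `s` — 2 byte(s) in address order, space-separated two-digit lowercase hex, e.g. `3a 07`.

58 f7

[0+:1] lvl=0 & 0x1 = 0x0; word=0x0000
[1+:1] err=0 & 0x1 = 0x0; word=0x0000
[2+:4] opcode=6 & 0xf = 0x6; word=0x0018
[6+:1] prio=1 & 0x1 = 0x1; word=0x0058
[7+:7] type=-18 & 0x7f = 0x6e; word=0x3758
[14+:2] len=3 & 0x3 = 0x3; word=0xf758
word = 0xf758 → little-endian bytes:
  [0]=0x58  [1]=0xf7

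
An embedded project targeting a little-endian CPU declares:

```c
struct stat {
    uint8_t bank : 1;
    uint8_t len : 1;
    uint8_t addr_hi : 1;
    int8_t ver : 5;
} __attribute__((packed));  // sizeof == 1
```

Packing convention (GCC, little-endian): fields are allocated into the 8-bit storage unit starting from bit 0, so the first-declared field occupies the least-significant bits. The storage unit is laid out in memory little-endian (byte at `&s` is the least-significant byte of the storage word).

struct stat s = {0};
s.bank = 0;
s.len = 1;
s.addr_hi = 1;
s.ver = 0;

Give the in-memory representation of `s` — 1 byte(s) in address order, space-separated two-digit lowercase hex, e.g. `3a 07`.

06

bank:1 = 0 → 0x0 << 0 → word 0x00
len:1 = 1 → 0x1 << 1 → word 0x02
addr_hi:1 = 1 → 0x1 << 2 → word 0x06
ver:5 = 0 → 0x0 << 3 → word 0x06
word = 0x06 → little-endian bytes:
  [0]=0x06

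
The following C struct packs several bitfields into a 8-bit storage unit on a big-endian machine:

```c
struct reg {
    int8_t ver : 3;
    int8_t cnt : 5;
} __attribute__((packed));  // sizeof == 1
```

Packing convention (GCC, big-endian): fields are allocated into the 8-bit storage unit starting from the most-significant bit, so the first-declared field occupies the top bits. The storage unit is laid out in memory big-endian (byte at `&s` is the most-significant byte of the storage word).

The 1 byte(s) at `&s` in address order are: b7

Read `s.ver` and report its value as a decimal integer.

-3

[0]=0xb7 (big-endian) → word 0xb7
ver:3 @ bit 5 → (0xb7>>5)&0x7 = 0x5  ←
cnt:5 @ bit 0 → (0xb7>>0)&0x1f = 0x17
ver signed 3b, MSB=1: 5 - 8 = -3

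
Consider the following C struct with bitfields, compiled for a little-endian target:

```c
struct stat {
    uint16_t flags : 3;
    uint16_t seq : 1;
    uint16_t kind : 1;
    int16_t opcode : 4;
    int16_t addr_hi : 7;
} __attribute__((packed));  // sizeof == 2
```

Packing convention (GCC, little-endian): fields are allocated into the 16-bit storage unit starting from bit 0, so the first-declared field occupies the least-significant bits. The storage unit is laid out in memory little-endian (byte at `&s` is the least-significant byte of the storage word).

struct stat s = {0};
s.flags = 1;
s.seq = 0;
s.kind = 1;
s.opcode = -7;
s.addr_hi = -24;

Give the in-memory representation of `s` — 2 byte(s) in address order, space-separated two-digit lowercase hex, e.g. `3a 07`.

flags:3 = 1 → 0x1 << 0 → word 0x0001
seq:1 = 0 → 0x0 << 3 → word 0x0001
kind:1 = 1 → 0x1 << 4 → word 0x0011
opcode:4 = -7 → 0x9 << 5 → word 0x0131
addr_hi:7 = -24 → 0x68 << 9 → word 0xd131
word = 0xd131 → little-endian bytes:
  [0]=0x31  [1]=0xd1

31 d1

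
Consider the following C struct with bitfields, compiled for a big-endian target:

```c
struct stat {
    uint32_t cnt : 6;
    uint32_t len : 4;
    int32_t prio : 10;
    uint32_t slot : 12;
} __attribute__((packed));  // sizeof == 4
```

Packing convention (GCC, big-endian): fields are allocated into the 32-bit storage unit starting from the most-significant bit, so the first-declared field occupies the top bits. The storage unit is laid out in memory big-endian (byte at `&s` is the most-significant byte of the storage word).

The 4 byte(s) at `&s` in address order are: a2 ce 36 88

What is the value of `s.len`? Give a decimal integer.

[0]=0xa2 [1]=0xce [2]=0x36 [3]=0x88 (big-endian) → word 0xa2ce3688
cnt:6 @ bit 26 → (0xa2ce3688>>26)&0x3f = 0x28
len:4 @ bit 22 → (0xa2ce3688>>22)&0xf = 0xb  ←
prio:10 @ bit 12 → (0xa2ce3688>>12)&0x3ff = 0xe3
slot:12 @ bit 0 → (0xa2ce3688>>0)&0xfff = 0x688

11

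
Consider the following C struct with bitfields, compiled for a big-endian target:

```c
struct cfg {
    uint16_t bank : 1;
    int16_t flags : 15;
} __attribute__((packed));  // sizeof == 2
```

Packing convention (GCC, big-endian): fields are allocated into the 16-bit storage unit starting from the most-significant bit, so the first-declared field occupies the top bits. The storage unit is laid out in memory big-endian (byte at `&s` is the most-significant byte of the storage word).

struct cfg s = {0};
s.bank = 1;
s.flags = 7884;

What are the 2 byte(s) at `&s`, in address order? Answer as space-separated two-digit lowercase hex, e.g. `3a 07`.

9e cc

bank (1b) val=1 bits=0x1 at bit 15: 0x8000
flags (15b) val=7884 bits=0x1ecc at bit 0: 0x9ecc
word = 0x9ecc → big-endian bytes:
  [0]=0x9e  [1]=0xcc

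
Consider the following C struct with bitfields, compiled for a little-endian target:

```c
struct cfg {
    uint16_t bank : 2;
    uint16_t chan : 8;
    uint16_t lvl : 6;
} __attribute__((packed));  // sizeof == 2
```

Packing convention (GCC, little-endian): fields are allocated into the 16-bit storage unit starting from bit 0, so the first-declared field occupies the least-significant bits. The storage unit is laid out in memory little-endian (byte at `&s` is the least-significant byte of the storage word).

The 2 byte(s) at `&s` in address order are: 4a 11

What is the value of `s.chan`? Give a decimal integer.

[0]=0x4a [1]=0x11 (little-endian) → word 0x114a
bank:2 @ bit 0 → (0x114a>>0)&0x3 = 0x2
chan:8 @ bit 2 → (0x114a>>2)&0xff = 0x52  ←
lvl:6 @ bit 10 → (0x114a>>10)&0x3f = 0x4

82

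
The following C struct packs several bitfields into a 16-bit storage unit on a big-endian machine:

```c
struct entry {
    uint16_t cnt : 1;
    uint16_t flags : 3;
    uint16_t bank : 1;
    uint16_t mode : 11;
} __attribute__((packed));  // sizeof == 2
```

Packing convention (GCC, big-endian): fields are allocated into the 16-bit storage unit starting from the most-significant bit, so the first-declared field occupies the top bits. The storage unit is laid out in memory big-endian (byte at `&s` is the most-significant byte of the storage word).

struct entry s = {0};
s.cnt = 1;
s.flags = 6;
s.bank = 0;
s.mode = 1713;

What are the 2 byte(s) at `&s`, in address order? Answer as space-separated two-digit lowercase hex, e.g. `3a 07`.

cnt (1b) val=1 bits=0x1 at bit 15: 0x8000
flags (3b) val=6 bits=0x6 at bit 12: 0xe000
bank (1b) val=0 bits=0x0 at bit 11: 0xe000
mode (11b) val=1713 bits=0x6b1 at bit 0: 0xe6b1
word = 0xe6b1 → big-endian bytes:
  [0]=0xe6  [1]=0xb1

e6 b1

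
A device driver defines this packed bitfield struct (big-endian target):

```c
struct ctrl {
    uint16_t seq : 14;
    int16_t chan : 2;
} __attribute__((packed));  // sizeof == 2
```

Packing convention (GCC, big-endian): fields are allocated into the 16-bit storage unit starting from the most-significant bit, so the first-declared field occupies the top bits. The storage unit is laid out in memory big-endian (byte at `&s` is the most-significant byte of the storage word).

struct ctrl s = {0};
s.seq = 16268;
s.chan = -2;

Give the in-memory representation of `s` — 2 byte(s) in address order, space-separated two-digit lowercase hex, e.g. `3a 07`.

seq (14b) val=16268 bits=0x3f8c at bit 2: 0xfe30
chan (2b) val=-2 bits=0x2 at bit 0: 0xfe32
word = 0xfe32 → big-endian bytes:
  [0]=0xfe  [1]=0x32

fe 32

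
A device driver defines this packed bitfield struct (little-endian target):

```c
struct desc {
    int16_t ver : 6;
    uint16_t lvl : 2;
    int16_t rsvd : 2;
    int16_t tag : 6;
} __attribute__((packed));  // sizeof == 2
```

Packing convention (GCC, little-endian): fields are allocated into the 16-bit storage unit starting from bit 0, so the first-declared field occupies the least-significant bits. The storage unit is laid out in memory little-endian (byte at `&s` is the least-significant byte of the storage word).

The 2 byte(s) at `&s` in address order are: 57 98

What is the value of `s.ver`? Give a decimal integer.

23

[0]=0x57 [1]=0x98 (little-endian) → word 0x9857
ver:6 @ bit 0 → (0x9857>>0)&0x3f = 0x17  ←
lvl:2 @ bit 6 → (0x9857>>6)&0x3 = 0x1
rsvd:2 @ bit 8 → (0x9857>>8)&0x3 = 0x0
tag:6 @ bit 10 → (0x9857>>10)&0x3f = 0x26
ver signed 6b, MSB=0: value = 23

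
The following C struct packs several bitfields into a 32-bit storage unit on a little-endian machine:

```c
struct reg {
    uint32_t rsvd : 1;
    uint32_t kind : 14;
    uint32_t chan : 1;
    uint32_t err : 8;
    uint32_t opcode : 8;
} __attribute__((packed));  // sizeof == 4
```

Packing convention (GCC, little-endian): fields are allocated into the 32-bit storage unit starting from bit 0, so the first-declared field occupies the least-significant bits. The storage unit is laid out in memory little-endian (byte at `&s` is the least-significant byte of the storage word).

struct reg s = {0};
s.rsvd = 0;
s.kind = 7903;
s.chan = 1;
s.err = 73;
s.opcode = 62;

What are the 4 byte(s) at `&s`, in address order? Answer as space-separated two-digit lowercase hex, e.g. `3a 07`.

be bd 49 3e

rsvd (1b) val=0 bits=0x0 at bit 0: 0x00000000
kind (14b) val=7903 bits=0x1edf at bit 1: 0x00003dbe
chan (1b) val=1 bits=0x1 at bit 15: 0x0000bdbe
err (8b) val=73 bits=0x49 at bit 16: 0x0049bdbe
opcode (8b) val=62 bits=0x3e at bit 24: 0x3e49bdbe
word = 0x3e49bdbe → little-endian bytes:
  [0]=0xbe  [1]=0xbd  [2]=0x49  [3]=0x3e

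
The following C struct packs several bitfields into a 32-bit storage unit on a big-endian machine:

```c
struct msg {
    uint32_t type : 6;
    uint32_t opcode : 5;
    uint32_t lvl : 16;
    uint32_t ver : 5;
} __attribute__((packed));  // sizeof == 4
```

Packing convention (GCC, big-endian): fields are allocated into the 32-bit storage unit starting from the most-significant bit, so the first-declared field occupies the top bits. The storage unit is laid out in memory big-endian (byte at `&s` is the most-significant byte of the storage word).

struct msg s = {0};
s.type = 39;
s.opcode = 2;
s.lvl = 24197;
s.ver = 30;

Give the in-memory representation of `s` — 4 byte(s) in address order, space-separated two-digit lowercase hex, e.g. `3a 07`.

[26+:6] type=39 & 0x3f = 0x27; word=0x9c000000
[21+:5] opcode=2 & 0x1f = 0x2; word=0x9c400000
[5+:16] lvl=24197 & 0xffff = 0x5e85; word=0x9c4bd0a0
[0+:5] ver=30 & 0x1f = 0x1e; word=0x9c4bd0be
word = 0x9c4bd0be → big-endian bytes:
  [0]=0x9c  [1]=0x4b  [2]=0xd0  [3]=0xbe

9c 4b d0 be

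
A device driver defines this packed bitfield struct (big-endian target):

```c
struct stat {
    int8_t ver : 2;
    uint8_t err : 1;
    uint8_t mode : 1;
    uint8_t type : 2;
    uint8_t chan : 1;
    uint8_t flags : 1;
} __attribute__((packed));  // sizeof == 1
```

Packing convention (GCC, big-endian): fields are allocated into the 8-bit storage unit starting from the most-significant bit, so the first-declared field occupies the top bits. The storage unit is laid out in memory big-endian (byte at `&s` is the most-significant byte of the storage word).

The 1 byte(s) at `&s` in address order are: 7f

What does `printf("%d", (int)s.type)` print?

3

[0]=0x7f (big-endian) → word 0x7f
ver:2 @ bit 6 → (0x7f>>6)&0x3 = 0x1
err:1 @ bit 5 → (0x7f>>5)&0x1 = 0x1
mode:1 @ bit 4 → (0x7f>>4)&0x1 = 0x1
type:2 @ bit 2 → (0x7f>>2)&0x3 = 0x3  ←
chan:1 @ bit 1 → (0x7f>>1)&0x1 = 0x1
flags:1 @ bit 0 → (0x7f>>0)&0x1 = 0x1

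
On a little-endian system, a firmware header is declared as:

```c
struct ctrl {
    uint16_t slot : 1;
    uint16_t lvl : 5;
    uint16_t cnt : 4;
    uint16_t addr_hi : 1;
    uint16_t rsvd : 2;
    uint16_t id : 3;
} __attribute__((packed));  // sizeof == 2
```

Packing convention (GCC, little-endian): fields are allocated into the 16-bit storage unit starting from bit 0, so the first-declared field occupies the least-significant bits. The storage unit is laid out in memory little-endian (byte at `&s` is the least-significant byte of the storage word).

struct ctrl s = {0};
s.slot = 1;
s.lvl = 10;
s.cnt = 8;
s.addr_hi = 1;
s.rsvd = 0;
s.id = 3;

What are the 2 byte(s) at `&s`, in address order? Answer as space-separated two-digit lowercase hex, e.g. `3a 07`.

15 66

slot (1b) val=1 bits=0x1 at bit 0: 0x0001
lvl (5b) val=10 bits=0xa at bit 1: 0x0015
cnt (4b) val=8 bits=0x8 at bit 6: 0x0215
addr_hi (1b) val=1 bits=0x1 at bit 10: 0x0615
rsvd (2b) val=0 bits=0x0 at bit 11: 0x0615
id (3b) val=3 bits=0x3 at bit 13: 0x6615
word = 0x6615 → little-endian bytes:
  [0]=0x15  [1]=0x66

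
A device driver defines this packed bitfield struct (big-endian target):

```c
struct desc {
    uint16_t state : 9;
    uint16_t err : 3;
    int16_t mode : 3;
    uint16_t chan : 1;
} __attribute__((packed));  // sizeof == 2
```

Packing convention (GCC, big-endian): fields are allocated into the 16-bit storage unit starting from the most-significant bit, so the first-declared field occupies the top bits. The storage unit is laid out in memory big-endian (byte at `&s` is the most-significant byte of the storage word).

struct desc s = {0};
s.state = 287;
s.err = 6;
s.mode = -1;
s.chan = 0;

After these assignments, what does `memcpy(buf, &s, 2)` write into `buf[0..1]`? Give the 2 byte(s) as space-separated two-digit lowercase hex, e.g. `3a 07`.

state (9b) val=287 bits=0x11f at bit 7: 0x8f80
err (3b) val=6 bits=0x6 at bit 4: 0x8fe0
mode (3b) val=-1 bits=0x7 at bit 1: 0x8fee
chan (1b) val=0 bits=0x0 at bit 0: 0x8fee
word = 0x8fee → big-endian bytes:
  [0]=0x8f  [1]=0xee

8f ee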